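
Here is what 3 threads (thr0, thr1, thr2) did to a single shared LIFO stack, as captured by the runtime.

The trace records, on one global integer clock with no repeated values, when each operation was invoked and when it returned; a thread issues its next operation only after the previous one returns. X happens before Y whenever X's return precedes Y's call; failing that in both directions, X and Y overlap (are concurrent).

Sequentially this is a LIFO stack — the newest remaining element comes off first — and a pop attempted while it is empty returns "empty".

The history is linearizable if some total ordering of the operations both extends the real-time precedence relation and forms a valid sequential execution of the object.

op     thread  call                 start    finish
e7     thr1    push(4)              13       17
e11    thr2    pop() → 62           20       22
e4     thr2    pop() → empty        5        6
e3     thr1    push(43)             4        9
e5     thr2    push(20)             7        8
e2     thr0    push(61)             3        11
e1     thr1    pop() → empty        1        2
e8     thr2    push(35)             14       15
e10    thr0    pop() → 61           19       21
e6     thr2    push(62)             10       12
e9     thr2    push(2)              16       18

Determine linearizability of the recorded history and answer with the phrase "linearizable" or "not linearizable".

not linearizable

prefix check: 1..20 passes, 1..21 fails once e10's time-21 response joins
checked exhaustively: 45 real-time-consistent orders of 10 completed operations, zero legal LIFO stack replays
every completion of the 1 pending operation (e11) was checked; none linearizes
take e1, e2, e3, e4, e5, e6, e7, e8, e9, e10 (pending dropped): step 4 already fails, because e4 pop() → empty cannot occur there
take e1, e2, e3, e4, e5, e6, e8, e7, e9, e10 (pending dropped): step 4 already fails, because e4 pop() → empty cannot occur there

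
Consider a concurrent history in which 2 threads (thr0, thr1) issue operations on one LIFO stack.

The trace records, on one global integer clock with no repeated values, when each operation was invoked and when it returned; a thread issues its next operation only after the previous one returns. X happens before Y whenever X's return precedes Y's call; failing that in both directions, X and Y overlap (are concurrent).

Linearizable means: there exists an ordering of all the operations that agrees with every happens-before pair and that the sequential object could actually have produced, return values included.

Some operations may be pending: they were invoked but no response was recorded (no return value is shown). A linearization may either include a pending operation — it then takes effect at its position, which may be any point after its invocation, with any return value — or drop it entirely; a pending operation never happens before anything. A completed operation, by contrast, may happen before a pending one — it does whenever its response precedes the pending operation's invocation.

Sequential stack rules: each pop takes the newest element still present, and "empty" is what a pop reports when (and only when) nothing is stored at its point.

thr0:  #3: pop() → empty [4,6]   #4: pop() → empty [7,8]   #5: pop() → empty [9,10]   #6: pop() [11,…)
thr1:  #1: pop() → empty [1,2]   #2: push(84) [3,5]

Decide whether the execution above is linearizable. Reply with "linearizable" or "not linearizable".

prefix check: 1..7 passes, 1..8 fails once #4's time-8 response joins
2 orders of the 4 completed LIFO stack ops respect real time; none is legal
one such order, #1, #2, #3, #4, breaks at step 3 where #3 pop() → empty is illegal
one such order, #1, #3, #2, #4, breaks at step 4 where #4 pop() → empty is illegal

not linearizable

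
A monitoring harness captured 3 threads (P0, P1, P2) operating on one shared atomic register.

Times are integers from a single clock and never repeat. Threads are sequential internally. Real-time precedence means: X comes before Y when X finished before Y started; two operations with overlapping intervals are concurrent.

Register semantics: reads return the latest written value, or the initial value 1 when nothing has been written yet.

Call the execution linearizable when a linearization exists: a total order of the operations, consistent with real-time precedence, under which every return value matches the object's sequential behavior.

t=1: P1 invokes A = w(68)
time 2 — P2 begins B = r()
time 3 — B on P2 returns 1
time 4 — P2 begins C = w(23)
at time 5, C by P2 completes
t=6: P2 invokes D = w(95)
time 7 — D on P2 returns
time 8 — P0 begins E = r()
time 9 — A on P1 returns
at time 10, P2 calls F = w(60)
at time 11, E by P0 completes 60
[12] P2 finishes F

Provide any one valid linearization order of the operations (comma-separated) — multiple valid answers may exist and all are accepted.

B, A, C, D, F, E

step 1: B r() → 1 — value 1
step 2: A w(68) — value 68
step 3: C w(23) — value 23
step 4: D w(95) — value 95
step 5: F w(60) — value 60
step 6: E r() → 60 — value 60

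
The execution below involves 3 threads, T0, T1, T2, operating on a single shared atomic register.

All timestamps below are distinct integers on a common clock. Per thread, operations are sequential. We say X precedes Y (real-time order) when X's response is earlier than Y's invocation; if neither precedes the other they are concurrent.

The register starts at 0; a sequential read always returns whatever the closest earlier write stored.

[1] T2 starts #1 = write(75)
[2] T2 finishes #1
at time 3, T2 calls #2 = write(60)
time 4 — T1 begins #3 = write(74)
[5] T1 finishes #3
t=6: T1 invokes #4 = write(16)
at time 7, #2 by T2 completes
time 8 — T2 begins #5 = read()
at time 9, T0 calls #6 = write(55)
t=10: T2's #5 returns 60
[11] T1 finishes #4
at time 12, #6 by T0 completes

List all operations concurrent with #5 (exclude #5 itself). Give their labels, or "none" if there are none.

#5 spans [8,10]; an op avoiding the whole window 8..10 is ordered, any other is concurrent
#1 [1,2]: before
#2 [3,7]: before
#3 [4,5]: before
#4 [6,11]: concurrent
#6 [9,12]: concurrent

#4, #6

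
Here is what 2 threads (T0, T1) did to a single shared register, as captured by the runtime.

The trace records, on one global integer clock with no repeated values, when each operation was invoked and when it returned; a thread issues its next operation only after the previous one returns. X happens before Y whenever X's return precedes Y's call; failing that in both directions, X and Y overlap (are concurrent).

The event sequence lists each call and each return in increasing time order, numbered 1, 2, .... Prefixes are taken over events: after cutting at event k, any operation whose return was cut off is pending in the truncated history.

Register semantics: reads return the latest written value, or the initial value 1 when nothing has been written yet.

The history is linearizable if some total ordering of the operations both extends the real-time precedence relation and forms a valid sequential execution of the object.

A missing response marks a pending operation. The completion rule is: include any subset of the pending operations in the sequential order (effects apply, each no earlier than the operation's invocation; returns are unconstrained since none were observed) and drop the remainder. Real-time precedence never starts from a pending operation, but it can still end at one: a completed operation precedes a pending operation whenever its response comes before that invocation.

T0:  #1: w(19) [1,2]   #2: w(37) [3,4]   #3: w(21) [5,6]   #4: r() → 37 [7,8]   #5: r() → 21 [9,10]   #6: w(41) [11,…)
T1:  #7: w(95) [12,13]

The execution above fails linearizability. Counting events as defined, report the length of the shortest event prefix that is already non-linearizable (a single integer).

events 1..7 are linearizable, e.g. via #1, #2, #3:
step 1: #1 w(19) — value 19
step 2: #2 w(37) — value 37
step 3: #3 w(21) — value 21
at event 8 (#4's time-8 response) nothing linearizes any more
take #1, #2, #3, #4: step 4 already fails, because #4 r() → 37 cannot occur there

8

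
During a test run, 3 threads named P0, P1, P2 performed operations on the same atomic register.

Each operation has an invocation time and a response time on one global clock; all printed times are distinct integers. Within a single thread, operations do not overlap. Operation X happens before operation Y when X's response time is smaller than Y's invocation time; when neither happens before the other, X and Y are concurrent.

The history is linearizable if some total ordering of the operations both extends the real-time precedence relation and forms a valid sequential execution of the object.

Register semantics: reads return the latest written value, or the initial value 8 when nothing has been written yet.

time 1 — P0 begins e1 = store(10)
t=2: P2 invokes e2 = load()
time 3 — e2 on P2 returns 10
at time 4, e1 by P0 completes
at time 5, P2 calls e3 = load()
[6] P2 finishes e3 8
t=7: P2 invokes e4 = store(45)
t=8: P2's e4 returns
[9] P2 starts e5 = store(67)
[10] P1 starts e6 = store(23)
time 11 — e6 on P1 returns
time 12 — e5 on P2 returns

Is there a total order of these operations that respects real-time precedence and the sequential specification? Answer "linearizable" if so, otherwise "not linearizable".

cut after 5 events: linearizable; cut after 6 events (e3 responds, time 6): not linearizable
every one of the 2 real-time-consistent orders over 3 completed atomic register ops fails the sequential spec
e.g. e1, e2, e3: illegal at step 3, since e3 load() → 8 cannot apply there
e.g. e2, e1, e3: illegal at step 1, since e2 load() → 10 cannot apply there

not linearizable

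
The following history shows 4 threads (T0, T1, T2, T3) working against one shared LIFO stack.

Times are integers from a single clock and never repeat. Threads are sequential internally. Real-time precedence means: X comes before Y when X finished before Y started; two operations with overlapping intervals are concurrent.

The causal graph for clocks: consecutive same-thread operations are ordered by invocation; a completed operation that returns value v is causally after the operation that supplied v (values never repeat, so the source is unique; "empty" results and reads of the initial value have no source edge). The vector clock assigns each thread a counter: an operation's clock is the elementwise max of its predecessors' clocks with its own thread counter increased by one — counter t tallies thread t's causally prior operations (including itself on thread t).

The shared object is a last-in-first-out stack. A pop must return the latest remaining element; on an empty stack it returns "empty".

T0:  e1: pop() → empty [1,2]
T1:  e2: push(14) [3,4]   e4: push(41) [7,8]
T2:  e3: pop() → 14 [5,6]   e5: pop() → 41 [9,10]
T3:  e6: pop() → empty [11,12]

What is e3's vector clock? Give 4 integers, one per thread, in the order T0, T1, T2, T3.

invoked at 11, e6 has no predecessors; its own T3 bump gives (0, 0, 0, 1)
invoked at 3, e2 has no predecessors; its own T1 bump gives (0, 1, 0, 0)
invoked at 1, e1 has no predecessors; its own T0 bump gives (1, 0, 0, 0)
VC(e3, invoked at 5): max of VC(e2)=(0, 1, 0, 0), then +1 on thread T2 → (0, 1, 1, 0)
VC(e4, invoked at 7): max of VC(e2)=(0, 1, 0, 0), then +1 on thread T1 → (0, 2, 0, 0)
VC(e5, invoked at 9): max of VC(e3)=(0, 1, 1, 0), VC(e4)=(0, 2, 0, 0), then +1 on thread T2 → (0, 2, 2, 0)
target: VC(e3) = (0, 1, 1, 0)

(0, 1, 1, 0)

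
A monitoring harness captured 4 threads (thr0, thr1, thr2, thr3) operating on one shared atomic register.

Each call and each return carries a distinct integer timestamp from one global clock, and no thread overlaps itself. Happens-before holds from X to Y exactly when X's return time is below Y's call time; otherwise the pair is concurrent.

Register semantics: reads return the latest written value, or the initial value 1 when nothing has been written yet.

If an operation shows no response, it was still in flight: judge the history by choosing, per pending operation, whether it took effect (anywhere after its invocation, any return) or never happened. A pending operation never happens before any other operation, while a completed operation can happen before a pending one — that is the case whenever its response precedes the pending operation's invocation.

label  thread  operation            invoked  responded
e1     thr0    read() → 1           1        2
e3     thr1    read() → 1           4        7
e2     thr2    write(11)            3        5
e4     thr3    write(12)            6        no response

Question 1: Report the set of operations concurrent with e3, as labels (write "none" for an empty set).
e2, e4

concurrent with e3 ([4,7]): every op whose interval crosses 4..7
e1 [1,2]: before
e2 [3,5]: concurrent
e4 [6,…): concurrent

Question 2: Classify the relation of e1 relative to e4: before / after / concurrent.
before

e1 spans [1,2], e4 spans [6,…)
resp(e1)=2 < inv(e4)=6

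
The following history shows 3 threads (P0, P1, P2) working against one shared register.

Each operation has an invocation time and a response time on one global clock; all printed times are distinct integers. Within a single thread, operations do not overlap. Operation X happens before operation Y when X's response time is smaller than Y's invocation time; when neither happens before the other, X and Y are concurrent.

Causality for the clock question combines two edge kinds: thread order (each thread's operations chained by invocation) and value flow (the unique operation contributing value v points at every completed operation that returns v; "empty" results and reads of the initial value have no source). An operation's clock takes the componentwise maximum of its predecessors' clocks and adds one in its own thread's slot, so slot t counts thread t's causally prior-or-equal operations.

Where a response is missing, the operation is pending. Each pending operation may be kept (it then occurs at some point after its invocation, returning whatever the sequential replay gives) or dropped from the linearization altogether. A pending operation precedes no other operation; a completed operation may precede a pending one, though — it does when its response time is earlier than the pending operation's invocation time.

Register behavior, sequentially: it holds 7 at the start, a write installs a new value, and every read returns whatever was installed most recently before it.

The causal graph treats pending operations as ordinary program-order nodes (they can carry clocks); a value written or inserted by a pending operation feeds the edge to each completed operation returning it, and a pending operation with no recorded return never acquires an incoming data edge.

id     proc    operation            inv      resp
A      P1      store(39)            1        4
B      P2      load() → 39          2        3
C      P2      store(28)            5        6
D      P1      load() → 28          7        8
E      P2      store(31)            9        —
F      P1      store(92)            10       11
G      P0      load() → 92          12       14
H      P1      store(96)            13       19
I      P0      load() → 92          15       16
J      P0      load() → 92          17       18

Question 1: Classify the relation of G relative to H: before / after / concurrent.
G spans [12,14], H spans [13,19]
the intervals overlap in both directions

concurrent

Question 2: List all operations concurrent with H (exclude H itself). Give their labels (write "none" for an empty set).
H runs from 13 to 19; window-overlapping ops are concurrent
A [1,4]: before
B [2,3]: before
C [5,6]: before
D [7,8]: before
E [9,…): concurrent
F [10,11]: before
G [12,14]: concurrent
I [15,16]: concurrent
J [17,18]: concurrent

E, G, I, J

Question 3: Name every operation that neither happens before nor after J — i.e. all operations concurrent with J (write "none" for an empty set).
overlap test against J [17,18]: concurrent iff the interval meets 17..18
A [1,4]: before
B [2,3]: before
C [5,6]: before
D [7,8]: before
E [9,…): concurrent
F [10,11]: before
G [12,14]: before
H [13,19]: concurrent
I [15,16]: before

E, H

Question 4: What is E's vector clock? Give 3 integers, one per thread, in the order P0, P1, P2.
VC(A, invoked at 1): no causal predecessors; +1 on P1 → (0, 1, 0)
B, invoked 2, takes VC(A)=(0, 1, 0) under max, adds 1 for P2 → (0, 1, 1)
C, invoked 5, takes VC(B)=(0, 1, 1) under max, adds 1 for P2 → (0, 1, 2)
E, invoked 9, takes VC(C)=(0, 1, 2) under max, adds 1 for P2 → (0, 1, 3)
D, invoked 7, takes VC(A)=(0, 1, 0), VC(C)=(0, 1, 2) under max, adds 1 for P1 → (0, 2, 2)
F, invoked 10, takes VC(D)=(0, 2, 2) under max, adds 1 for P1 → (0, 3, 2)
H, invoked 13, takes VC(F)=(0, 3, 2) under max, adds 1 for P1 → (0, 4, 2)
G, invoked 12, takes VC(F)=(0, 3, 2) under max, adds 1 for P0 → (1, 3, 2)
I, invoked 15, takes VC(F)=(0, 3, 2), VC(G)=(1, 3, 2) under max, adds 1 for P0 → (2, 3, 2)
J, invoked 17, takes VC(F)=(0, 3, 2), VC(I)=(2, 3, 2) under max, adds 1 for P0 → (3, 3, 2)
target: VC(E) = (0, 1, 3)

(0, 1, 3)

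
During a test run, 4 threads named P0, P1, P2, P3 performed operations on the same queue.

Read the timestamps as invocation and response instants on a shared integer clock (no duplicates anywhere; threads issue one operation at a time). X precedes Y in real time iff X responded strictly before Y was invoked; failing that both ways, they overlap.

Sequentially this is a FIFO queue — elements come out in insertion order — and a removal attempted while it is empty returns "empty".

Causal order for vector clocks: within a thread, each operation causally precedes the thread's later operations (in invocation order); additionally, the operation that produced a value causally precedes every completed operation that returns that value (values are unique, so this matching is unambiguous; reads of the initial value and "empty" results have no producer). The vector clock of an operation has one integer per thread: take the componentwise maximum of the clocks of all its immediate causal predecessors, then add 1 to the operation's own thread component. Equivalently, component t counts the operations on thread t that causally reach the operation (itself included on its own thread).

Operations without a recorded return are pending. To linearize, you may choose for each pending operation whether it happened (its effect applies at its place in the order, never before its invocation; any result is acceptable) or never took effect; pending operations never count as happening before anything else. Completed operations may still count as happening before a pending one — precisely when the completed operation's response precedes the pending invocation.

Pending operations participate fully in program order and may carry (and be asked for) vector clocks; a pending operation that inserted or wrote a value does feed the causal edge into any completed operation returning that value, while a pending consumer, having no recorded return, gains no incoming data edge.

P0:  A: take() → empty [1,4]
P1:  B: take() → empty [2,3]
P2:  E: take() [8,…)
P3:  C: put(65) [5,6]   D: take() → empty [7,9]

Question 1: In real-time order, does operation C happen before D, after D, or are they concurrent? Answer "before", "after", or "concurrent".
Answer: before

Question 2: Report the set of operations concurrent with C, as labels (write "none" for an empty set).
Answer: none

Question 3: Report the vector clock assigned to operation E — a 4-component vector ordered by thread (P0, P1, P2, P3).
Answer: (0, 0, 1, 0)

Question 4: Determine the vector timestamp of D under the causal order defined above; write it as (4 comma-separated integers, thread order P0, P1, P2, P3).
Answer: (0, 0, 0, 2)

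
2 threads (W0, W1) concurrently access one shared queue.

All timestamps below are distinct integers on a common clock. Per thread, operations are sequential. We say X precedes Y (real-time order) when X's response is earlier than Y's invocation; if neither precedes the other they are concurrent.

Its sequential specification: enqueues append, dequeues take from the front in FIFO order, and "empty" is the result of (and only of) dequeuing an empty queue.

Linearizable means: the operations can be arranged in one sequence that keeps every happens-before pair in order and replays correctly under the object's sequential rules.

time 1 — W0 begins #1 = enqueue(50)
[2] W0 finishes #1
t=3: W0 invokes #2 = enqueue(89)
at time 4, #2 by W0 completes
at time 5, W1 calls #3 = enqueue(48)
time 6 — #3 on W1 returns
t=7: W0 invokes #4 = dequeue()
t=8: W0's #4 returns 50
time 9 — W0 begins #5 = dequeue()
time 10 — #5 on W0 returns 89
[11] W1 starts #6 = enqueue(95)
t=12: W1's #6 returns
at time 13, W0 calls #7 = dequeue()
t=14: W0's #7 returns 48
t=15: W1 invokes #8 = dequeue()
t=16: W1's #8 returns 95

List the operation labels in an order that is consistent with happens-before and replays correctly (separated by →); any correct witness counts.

#1 → #2 → #3 → #4 → #5 → #6 → #7 → #8

after step 1 (#1 enqueue(50)): queue <50>
after step 2 (#2 enqueue(89)): queue <50,89>
after step 3 (#3 enqueue(48)): queue <50,89,48>
after step 4 (#4 dequeue() → 50): queue <89,48>
after step 5 (#5 dequeue() → 89): queue <48>
after step 6 (#6 enqueue(95)): queue <48,95>
after step 7 (#7 dequeue() → 48): queue <95>
after step 8 (#8 dequeue() → 95): queue <>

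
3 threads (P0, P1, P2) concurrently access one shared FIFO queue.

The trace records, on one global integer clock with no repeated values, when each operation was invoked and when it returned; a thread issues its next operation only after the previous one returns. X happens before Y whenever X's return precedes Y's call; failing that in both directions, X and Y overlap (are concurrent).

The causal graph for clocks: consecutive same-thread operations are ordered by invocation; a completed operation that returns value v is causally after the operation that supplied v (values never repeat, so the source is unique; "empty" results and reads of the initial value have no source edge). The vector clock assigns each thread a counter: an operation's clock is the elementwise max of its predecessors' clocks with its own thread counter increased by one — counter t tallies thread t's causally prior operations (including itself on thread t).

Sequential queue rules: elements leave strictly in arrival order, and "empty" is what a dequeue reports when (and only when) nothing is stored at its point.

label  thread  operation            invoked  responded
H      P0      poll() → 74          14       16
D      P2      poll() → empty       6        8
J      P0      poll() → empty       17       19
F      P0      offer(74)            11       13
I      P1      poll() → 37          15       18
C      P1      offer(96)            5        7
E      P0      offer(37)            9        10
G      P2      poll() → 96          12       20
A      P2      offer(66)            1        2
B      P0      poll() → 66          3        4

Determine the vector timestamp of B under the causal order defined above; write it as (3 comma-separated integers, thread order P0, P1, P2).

no predecessors for A (invoked 1): P2 increments from zero → (0, 0, 1)
no predecessors for C (invoked 5): P1 increments from zero → (0, 1, 0)
from VC(A)=(0, 0, 1), D (invoked 6) maxes components and bumps P2 → (0, 0, 2)
from VC(A)=(0, 0, 1), B (invoked 3) maxes components and bumps P0 → (1, 0, 1)
from VC(B)=(1, 0, 1), E (invoked 9) maxes components and bumps P0 → (2, 0, 1)
from VC(C)=(0, 1, 0), VC(D)=(0, 0, 2), G (invoked 12) maxes components and bumps P2 → (0, 1, 3)
from VC(E)=(2, 0, 1), F (invoked 11) maxes components and bumps P0 → (3, 0, 1)
from VC(C)=(0, 1, 0), VC(E)=(2, 0, 1), I (invoked 15) maxes components and bumps P1 → (2, 2, 1)
from VC(F)=(3, 0, 1), H (invoked 14) maxes components and bumps P0 → (4, 0, 1)
from VC(H)=(4, 0, 1), J (invoked 17) maxes components and bumps P0 → (5, 0, 1)
target: VC(B) = (1, 0, 1)

(1, 0, 1)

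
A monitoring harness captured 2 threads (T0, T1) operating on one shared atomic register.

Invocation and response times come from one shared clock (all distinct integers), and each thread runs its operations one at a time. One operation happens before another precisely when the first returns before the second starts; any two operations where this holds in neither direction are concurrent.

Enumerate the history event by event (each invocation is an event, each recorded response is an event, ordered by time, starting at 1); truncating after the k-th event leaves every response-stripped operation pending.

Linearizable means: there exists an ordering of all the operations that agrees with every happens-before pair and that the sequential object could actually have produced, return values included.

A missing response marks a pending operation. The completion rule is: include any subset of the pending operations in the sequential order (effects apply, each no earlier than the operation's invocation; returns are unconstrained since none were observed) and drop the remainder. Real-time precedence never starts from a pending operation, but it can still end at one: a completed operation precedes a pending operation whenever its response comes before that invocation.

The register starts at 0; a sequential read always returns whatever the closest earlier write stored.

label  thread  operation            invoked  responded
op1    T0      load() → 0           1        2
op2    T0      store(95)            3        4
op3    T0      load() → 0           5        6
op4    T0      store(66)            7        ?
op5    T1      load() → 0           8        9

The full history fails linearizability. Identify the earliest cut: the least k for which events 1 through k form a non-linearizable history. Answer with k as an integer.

a valid linearization of events 1..5 exists, for instance op1, op2:
step 1: op1 load() → 0 — value 0
step 2: op2 store(95) — value 95
event 6 — op3's response, time 6 — after it, nothing linearizes
e.g. op1, op2, op3: illegal at step 3, since op3 load() → 0 cannot apply there

6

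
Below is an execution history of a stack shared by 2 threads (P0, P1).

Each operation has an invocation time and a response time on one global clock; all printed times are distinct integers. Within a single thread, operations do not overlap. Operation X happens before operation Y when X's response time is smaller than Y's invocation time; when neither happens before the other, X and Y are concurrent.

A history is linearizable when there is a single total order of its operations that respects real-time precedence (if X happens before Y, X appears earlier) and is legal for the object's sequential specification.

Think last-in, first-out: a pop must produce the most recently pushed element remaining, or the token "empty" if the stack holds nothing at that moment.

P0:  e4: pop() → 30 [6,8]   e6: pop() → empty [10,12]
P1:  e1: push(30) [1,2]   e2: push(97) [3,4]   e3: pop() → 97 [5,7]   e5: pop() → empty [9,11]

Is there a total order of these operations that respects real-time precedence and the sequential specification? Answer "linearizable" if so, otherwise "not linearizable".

linearizable

a witness: e1, e2, e3, e4, e5, e6
after step 1 (e1 push(30)): stack <30>
after step 2 (e2 push(97)): stack <30,97>
after step 3 (e3 pop() → 97): stack <30>
after step 4 (e4 pop() → 30): stack <>
after step 5 (e5 pop() → empty): stack <>
after step 6 (e6 pop() → empty): stack <>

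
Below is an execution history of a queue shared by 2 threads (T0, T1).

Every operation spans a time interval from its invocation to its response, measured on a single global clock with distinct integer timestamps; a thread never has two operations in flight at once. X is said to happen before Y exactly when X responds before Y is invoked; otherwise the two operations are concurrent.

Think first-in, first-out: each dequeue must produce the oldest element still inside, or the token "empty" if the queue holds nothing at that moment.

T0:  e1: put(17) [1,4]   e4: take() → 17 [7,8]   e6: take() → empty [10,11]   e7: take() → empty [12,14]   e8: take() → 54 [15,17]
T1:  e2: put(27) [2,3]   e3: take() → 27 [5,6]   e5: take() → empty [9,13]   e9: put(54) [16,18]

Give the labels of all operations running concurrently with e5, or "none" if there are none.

e6, e7

e5 spans [9,13]: anything still running between times 9 and 13 counts as concurrent
e1 [1,4]: before
e2 [2,3]: before
e3 [5,6]: before
e4 [7,8]: before
e6 [10,11]: concurrent
e7 [12,14]: concurrent
e8 [15,17]: after
e9 [16,18]: after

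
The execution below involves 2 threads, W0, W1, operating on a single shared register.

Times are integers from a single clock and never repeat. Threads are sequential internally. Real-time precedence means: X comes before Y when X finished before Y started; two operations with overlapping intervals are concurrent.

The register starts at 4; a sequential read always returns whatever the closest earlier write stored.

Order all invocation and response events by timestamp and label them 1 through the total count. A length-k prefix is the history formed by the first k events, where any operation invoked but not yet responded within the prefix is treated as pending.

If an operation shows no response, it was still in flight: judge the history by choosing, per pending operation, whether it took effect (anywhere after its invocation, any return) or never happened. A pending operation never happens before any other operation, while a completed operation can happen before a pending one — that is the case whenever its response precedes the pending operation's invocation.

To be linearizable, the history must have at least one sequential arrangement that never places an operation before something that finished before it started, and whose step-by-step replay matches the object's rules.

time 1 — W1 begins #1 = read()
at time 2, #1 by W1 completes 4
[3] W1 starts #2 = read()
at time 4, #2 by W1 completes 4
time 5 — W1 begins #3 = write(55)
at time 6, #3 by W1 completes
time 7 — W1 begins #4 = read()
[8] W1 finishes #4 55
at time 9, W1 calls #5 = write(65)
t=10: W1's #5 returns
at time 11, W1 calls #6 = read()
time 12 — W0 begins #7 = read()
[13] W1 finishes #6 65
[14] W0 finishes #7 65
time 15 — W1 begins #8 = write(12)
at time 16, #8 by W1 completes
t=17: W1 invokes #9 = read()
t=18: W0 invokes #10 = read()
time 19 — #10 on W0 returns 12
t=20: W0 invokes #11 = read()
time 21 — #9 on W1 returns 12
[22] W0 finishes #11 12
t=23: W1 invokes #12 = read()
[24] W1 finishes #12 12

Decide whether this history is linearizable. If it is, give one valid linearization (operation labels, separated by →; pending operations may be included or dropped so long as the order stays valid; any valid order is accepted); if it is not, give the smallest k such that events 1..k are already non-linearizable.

step 1: #1 read() → 4 — value 4
step 2: #2 read() → 4 — value 4
step 3: #3 write(55) — value 55
step 4: #4 read() → 55 — value 55
step 5: #5 write(65) — value 65
step 6: #6 read() → 65 — value 65
step 7: #7 read() → 65 — value 65
step 8: #8 write(12) — value 12
step 9: #9 read() → 12 — value 12
step 10: #10 read() → 12 — value 12
step 11: #11 read() → 12 — value 12
step 12: #12 read() → 12 — value 12

linearizable — witness: #1 → #2 → #3 → #4 → #5 → #6 → #7 → #8 → #9 → #10 → #11 → #12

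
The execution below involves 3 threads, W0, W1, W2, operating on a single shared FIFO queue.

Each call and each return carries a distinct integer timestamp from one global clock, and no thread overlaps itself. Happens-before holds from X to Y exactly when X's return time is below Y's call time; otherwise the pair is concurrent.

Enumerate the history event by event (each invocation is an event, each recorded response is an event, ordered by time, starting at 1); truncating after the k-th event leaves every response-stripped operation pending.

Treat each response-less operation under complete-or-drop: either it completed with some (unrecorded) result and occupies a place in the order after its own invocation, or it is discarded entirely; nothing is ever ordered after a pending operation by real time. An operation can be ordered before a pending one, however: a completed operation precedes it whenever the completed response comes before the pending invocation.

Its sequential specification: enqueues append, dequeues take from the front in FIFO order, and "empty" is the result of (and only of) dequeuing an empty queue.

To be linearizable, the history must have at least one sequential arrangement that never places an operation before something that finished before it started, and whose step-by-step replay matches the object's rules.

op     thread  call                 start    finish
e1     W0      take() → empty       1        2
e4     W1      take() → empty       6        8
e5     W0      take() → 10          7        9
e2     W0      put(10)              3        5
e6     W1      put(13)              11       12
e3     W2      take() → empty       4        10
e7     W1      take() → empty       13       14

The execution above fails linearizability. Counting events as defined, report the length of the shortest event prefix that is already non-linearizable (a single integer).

events 1..13 are linearizable, e.g. via e1, e2, e5, e3, e4, e6:
after step 1 (e1 take() → empty): queue <>
after step 2 (e2 put(10)): queue <10>
after step 3 (e5 take() → 10): queue <>
after step 4 (e3 take() → empty): queue <>
after step 5 (e4 take() → empty): queue <>
after step 6 (e6 put(13)): queue <13>
at event 14 (e7's time-14 response) nothing linearizes any more
for example e1, e2, e3, e4, e5, e6, e7 fails at step 3: e3 take() → empty is not legal there
for example e1, e2, e3, e5, e4, e6, e7 fails at step 3: e3 take() → empty is not legal there

14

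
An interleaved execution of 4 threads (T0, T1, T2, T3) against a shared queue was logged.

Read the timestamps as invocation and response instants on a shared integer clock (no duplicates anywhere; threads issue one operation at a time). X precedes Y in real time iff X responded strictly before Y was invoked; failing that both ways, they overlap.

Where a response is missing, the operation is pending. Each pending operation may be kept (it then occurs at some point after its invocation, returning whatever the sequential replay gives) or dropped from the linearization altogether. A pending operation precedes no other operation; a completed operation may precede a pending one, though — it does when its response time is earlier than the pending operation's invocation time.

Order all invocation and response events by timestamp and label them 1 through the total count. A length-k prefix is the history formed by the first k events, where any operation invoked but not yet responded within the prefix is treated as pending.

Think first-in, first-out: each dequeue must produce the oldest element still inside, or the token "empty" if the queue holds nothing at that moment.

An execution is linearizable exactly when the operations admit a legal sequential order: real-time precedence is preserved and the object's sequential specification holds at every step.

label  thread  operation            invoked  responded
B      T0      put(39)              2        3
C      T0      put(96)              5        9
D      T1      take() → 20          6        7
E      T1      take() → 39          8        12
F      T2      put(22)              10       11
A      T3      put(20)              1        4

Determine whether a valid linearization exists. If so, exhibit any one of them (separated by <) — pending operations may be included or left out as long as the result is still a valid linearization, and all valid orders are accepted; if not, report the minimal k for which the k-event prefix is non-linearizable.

linearizable — witness: A < B < C < D < E < F

1. A put(20), leaving queue <20>
2. B put(39), leaving queue <20,39>
3. C put(96), leaving queue <20,39,96>
4. D take() → 20, leaving queue <39,96>
5. E take() → 39, leaving queue <96>
6. F put(22), leaving queue <96,22>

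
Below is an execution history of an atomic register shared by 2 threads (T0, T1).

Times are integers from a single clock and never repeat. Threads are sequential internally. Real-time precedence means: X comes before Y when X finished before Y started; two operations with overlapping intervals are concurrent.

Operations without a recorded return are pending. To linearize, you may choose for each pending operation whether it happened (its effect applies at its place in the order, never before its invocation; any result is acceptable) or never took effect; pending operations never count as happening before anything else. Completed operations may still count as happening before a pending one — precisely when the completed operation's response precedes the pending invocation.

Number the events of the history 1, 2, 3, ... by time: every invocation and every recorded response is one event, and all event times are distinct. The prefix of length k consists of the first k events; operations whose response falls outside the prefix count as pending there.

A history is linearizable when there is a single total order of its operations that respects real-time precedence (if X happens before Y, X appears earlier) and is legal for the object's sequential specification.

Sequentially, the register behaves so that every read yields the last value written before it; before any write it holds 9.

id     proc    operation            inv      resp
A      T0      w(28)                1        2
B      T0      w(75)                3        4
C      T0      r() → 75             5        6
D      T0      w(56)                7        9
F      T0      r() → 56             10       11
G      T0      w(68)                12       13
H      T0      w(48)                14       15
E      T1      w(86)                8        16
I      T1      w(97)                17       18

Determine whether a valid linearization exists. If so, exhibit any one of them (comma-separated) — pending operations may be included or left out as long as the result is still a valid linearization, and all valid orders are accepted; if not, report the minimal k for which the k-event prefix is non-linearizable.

linearizable — witness: A, B, C, D, F, E, G, H, I

1. A w(28), leaving value 28
2. B w(75), leaving value 75
3. C r() → 75, leaving value 75
4. D w(56), leaving value 56
5. F r() → 56, leaving value 56
6. E w(86), leaving value 86
7. G w(68), leaving value 68
8. H w(48), leaving value 48
9. I w(97), leaving value 97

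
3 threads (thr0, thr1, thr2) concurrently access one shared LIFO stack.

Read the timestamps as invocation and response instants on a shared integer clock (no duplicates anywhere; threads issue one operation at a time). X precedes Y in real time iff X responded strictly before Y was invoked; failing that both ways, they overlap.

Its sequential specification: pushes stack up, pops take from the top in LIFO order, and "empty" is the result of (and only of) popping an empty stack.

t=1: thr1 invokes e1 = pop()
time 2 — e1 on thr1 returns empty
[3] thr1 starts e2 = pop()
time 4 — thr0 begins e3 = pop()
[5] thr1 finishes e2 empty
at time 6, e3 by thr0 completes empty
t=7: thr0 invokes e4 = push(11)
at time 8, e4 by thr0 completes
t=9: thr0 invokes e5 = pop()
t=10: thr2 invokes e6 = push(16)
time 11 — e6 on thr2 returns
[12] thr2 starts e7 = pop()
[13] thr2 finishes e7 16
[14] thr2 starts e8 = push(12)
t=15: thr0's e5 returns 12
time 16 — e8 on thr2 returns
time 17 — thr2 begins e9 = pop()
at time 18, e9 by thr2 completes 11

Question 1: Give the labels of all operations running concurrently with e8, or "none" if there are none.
e5

e8 spans [14,16]: anything still running between times 14 and 16 counts as concurrent
e1 [1,2]: before
e2 [3,5]: before
e3 [4,6]: before
e4 [7,8]: before
e5 [9,15]: concurrent
e6 [10,11]: before
e7 [12,13]: before
e9 [17,18]: after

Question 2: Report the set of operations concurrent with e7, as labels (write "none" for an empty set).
e5

e7 runs from 12 to 13; window-overlapping ops are concurrent
e1 [1,2]: before
e2 [3,5]: before
e3 [4,6]: before
e4 [7,8]: before
e5 [9,15]: concurrent
e6 [10,11]: before
e8 [14,16]: after
e9 [17,18]: after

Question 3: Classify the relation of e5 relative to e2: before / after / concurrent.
after

e5 spans [9,15], e2 spans [3,5]
resp(e2)=5 < inv(e5)=9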